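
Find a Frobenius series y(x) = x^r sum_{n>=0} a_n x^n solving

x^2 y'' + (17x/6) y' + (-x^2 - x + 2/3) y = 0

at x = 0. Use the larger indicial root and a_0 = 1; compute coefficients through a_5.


Write in Frobenius form y'' + (p(x)/x) y' + (q(x)/x^2) y = 0:
  p(x) = 17/6,  q(x) = -x^2 - x + 2/3.
Indicial equation: r(r-1) + (17/6) r + (2/3) = 0 -> roots r_1 = -1/2, r_2 = -4/3.
Take r = r_1 = -1/2. Let y(x) = x^r sum_{n>=0} a_n x^n with a_0 = 1.
Substitute y = x^r sum a_n x^n and match x^{r+n}. The recurrence is
  D(n) a_n - 1 a_{n-1} - 1 a_{n-2} = 0,  where D(n) = (r+n)(r+n-1) + (17/6)(r+n) + (2/3).
  a_n = [1 a_{n-1} + 1 a_{n-2}] / D(n).
Since the indicial polynomial factors as (r - r_1)(r - r_2), D(n) = (r_1 + n - r_1)(r_1 + n - r_2) = n(n + 5/6).
Evaluating step by step (a_0 = 1):
  n = 1: D(1) = 1(1 + 5/6) = 11/6; numerator = 1(1) = 1; a_1 = (1)/(11/6) = 6/11
  n = 2: D(2) = 2(2 + 5/6) = 17/3; numerator = 1(6/11) + 1(1) = 17/11; a_2 = (17/11)/(17/3) = 3/11
  n = 3: D(3) = 3(3 + 5/6) = 23/2; numerator = 1(3/11) + 1(6/11) = 9/11; a_3 = (9/11)/(23/2) = 18/253
  n = 4: D(4) = 4(4 + 5/6) = 58/3; numerator = 1(18/253) + 1(3/11) = 87/253; a_4 = (87/253)/(58/3) = 9/506
  n = 5: D(5) = 5(5 + 5/6) = 175/6; numerator = 1(9/506) + 1(18/253) = 45/506; a_5 = (45/506)/(175/6) = 27/8855

r = -1/2; a_0 = 1; a_1 = 6/11; a_2 = 3/11; a_3 = 18/253; a_4 = 9/506; a_5 = 27/8855


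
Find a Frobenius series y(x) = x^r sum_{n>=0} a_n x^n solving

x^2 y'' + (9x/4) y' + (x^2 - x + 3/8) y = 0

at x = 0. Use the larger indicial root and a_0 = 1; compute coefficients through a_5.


Write in Frobenius form y'' + (p(x)/x) y' + (q(x)/x^2) y = 0:
  p(x) = 9/4,  q(x) = x^2 - x + 3/8.
Indicial equation: r(r-1) + (9/4) r + (3/8) = 0 -> roots r_1 = -1/2, r_2 = -3/4.
Take r = r_1 = -1/2. Let y(x) = x^r sum_{n>=0} a_n x^n with a_0 = 1.
Substitute y = x^r sum a_n x^n and match x^{r+n}. The recurrence is
  D(n) a_n - 1 a_{n-1} + 1 a_{n-2} = 0,  where D(n) = (r+n)(r+n-1) + (9/4)(r+n) + (3/8).
  a_n = [1 a_{n-1} - 1 a_{n-2}] / D(n).
Since the indicial polynomial factors as (r - r_1)(r - r_2), D(n) = (r_1 + n - r_1)(r_1 + n - r_2) = n(n + 1/4).
Evaluating step by step (a_0 = 1):
  n = 1: D(1) = 1(1 + 1/4) = 5/4; numerator = 1(1) = 1; a_1 = (1)/(5/4) = 4/5
  n = 2: D(2) = 2(2 + 1/4) = 9/2; numerator = 1(4/5) - 1(1) = -1/5; a_2 = (-1/5)/(9/2) = -2/45
  n = 3: D(3) = 3(3 + 1/4) = 39/4; numerator = 1(-2/45) - 1(4/5) = -38/45; a_3 = (-38/45)/(39/4) = -152/1755
  n = 4: D(4) = 4(4 + 1/4) = 17; numerator = 1(-152/1755) - 1(-2/45) = -74/1755; a_4 = (-74/1755)/(17) = -74/29835
  n = 5: D(5) = 5(5 + 1/4) = 105/4; numerator = 1(-74/29835) - 1(-152/1755) = 502/5967; a_5 = (502/5967)/(105/4) = 2008/626535

r = -1/2; a_0 = 1; a_1 = 4/5; a_2 = -2/45; a_3 = -152/1755; a_4 = -74/29835; a_5 = 2008/626535


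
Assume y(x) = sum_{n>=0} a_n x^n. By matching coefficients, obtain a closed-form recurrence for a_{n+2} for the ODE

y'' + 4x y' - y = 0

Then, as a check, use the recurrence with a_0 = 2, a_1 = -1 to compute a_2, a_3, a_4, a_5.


Substitute y = sum_n a_n x^n.
y''(x) has coefficient (n+2)(n+1) a_{n+2} at x^n;
4 x y'(x) has coefficient 4 n a_n at x^n (shift);
-y(x) has coefficient -1 a_n at x^n.
Matching x^n: (n+2)(n+1) a_{n+2} + (4n - 1) a_n = 0.
Thus a_{n+2} = (-4n + 1) / ((n+1)(n+2)) * a_n.

Check with a_0 = 2, a_1 = -1 (apply the recurrence for n = 0, 1, 2, 3): a_0 = 2, a_1 = -1, a_2 = 1, a_3 = 1/2, a_4 = -7/12, a_5 = -11/40.

a_(n+2) = (-4n + 1) / ((n+1)(n+2)) * a_n; check: a_0 = 2, a_1 = -1, a_2 = 1, a_3 = 1/2, a_4 = -7/12, a_5 = -11/40


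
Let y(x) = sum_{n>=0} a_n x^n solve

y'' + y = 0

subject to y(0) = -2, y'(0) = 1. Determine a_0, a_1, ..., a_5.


Ansatz: y(x) = sum_{n>=0} a_n x^n, so y'(x) = sum_{n>=1} n a_n x^(n-1) and y''(x) = sum_{n>=2} n(n-1) a_n x^(n-2).
Substitute into P(x) y'' + Q(x) y' + R(x) y = 0 with P(x) = 1, Q(x) = 0, R(x) = 1, and match powers of x.
Initial conditions: a_0 = -2, a_1 = 1.
Setting the coefficient of each power of x to zero and solving order by order (substituting the coefficients already found):
  x^0: 2 a_2 + a_0 = 0  ->  2 a_2 = -a_0 = 2  ->  a_2 = 1
  x^1: 6 a_3 + a_1 = 0  ->  6 a_3 = -a_1 = -1  ->  a_3 = -1/6
  x^2: 12 a_4 + a_2 = 0  ->  12 a_4 = -a_2 = -1  ->  a_4 = -1/12
  x^3: 20 a_5 + a_3 = 0  ->  20 a_5 = -a_3 = 1/6  ->  a_5 = 1/120
Truncated series: y(x) = -2 + x + x^2 - (1/6) x^3 - (1/12) x^4 + (1/120) x^5 + O(x^6).

a_0 = -2; a_1 = 1; a_2 = 1; a_3 = -1/6; a_4 = -1/12; a_5 = 1/120


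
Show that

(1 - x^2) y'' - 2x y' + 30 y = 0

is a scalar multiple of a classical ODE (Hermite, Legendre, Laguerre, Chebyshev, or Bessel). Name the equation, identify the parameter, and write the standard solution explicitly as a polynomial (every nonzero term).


The equation is already in a standard form:  (1 - x^2) y'' - 2x y' + 30 y = 0.
This matches the Legendre equation (1 - x^2) y'' - 2x y' + n(n+1) y = 0 (note the -2x y' term) with n(n+1) = 30, so n = 5; the polynomial solution is P_5(x).
With y = sum_k a_k x^k, matching x^k gives (k+2)(k+1) a_{k+2} = [k(k+1) - n(n+1)] a_k = (k - 5)(k + 6) a_k. The right side vanishes at k = 5, so the series with the parity of 5 terminates at degree 5.
Standard normalization (P_n(1) = 1): leading coefficient (2n)!/(2^n (n!)^2) = 3628800/(32*14400) = 63/8, so a_5 = 63/8. Work downward with a_k = (k+1)(k+2) a_{k+2} / ((k - 5)(k + 6)):
  a_3 = (4)(5)(63/8) / ((3 - 5)(3 + 6)) = (315/2)/(-18) = -35/4
  a_1 = (2)(3)(-35/4) / ((1 - 5)(1 + 6)) = (-105/2)/(-28) = 15/8
Hence P_5(x) = 63 x^5/8 - 35 x^3/4 + 15 x/8.

P_5(x); series = 63 x^5/8 - 35 x^3/4 + 15 x/8


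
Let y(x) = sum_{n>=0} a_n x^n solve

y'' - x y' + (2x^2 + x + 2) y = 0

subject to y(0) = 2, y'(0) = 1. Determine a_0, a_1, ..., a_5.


Ansatz: y(x) = sum_{n>=0} a_n x^n, so y'(x) = sum_{n>=1} n a_n x^(n-1) and y''(x) = sum_{n>=2} n(n-1) a_n x^(n-2).
Substitute into P(x) y'' + Q(x) y' + R(x) y = 0 with P(x) = 1, Q(x) = -x, R(x) = 2x^2 + x + 2, and match powers of x.
Initial conditions: a_0 = 2, a_1 = 1.
Setting the coefficient of each power of x to zero and solving order by order (substituting the coefficients already found):
  x^0: 2 a_2 + 2 a_0 = 0  ->  2 a_2 = -2 a_0 = -4  ->  a_2 = -2
  x^1: 6 a_3 + a_1 + a_0 = 0  ->  6 a_3 = -a_1 - a_0 = -3  ->  a_3 = -1/2
  x^2: 12 a_4 + a_1 + 2 a_0 = 0  ->  12 a_4 = -a_1 - 2 a_0 = -5  ->  a_4 = -5/12
  x^3: 20 a_5 - a_3 + a_2 + 2 a_1 = 0  ->  20 a_5 = a_3 - a_2 - 2 a_1 = -1/2  ->  a_5 = -1/40
Truncated series: y(x) = 2 + x - 2 x^2 - (1/2) x^3 - (5/12) x^4 - (1/40) x^5 + O(x^6).

a_0 = 2; a_1 = 1; a_2 = -2; a_3 = -1/2; a_4 = -5/12; a_5 = -1/40


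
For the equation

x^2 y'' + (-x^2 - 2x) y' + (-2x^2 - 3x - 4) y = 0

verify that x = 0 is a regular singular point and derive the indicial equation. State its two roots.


Divide by x^2 to reach normal form y'' + P_1(x) y' + P_2(x) y = 0 with P_1(x) = -1 - 2/x and P_2(x) = -2 - 3/x - 4/x^2.
x = 0 is a singular point because the y'-coefficient -1 - 2/x has a pole at x = 0 and the y-coefficient -2 - 3/x - 4/x^2 has a pole at x = 0.
It is a regular singular point because x P_1(x) = p(x) = -x - 2 and x^2 P_2(x) = q(x) = -2x^2 - 3x - 4 are polynomials, hence analytic at x = 0.
p(0) = -2,  q(0) = -4.
Indicial equation: r(r-1) + p(0) r + q(0) = 0, i.e. r^2 + (p(0) - 1) r + q(0) = 0, i.e. r^2 - 3 r - 4 = 0.
Discriminant: (-3)^2 - 4(-4) = 25, so r = (3 ± 5)/2.
Solving: r_1 = 4, r_2 = -1.

indicial: r^2 - 3 r - 4 = 0; roots r_1 = 4, r_2 = -1


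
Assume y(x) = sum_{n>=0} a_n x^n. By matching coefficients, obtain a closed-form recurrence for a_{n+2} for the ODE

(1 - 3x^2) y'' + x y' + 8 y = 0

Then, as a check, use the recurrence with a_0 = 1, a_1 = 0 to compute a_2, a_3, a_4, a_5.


Substitute y = sum_n a_n x^n.
(1 - 3 x^2) y'' contributes (n+2)(n+1) a_{n+2} - 3 n(n-1) a_n at x^n.
x y'(x) contributes n a_n at x^n.
8 y(x) contributes 8 a_n at x^n.
Matching x^n: (n+2)(n+1) a_{n+2} + (-3 n(n-1) + n + 8) a_n = 0.
Thus a_{n+2} = (3 n(n-1) - n - 8) / ((n+1)(n+2)) * a_n.

Check with a_0 = 1, a_1 = 0 (apply the recurrence for n = 0, 1, 2, 3): a_0 = 1, a_1 = 0, a_2 = -4, a_3 = 0, a_4 = 4/3, a_5 = 0.

a_(n+2) = (3 n(n-1) - n - 8) / ((n+1)(n+2)) * a_n; check: a_0 = 1, a_1 = 0, a_2 = -4, a_3 = 0, a_4 = 4/3, a_5 = 0


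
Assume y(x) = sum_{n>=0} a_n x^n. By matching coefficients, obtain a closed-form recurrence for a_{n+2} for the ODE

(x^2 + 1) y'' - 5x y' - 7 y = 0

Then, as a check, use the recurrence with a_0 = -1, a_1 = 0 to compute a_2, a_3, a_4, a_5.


Substitute y = sum_n a_n x^n.
(1 + 1 x^2) y'' contributes (n+2)(n+1) a_{n+2} + n(n-1) a_n at x^n.
-5 x y'(x) contributes -5 n a_n at x^n.
-7 y(x) contributes -7 a_n at x^n.
Matching x^n: (n+2)(n+1) a_{n+2} + (n(n-1) - 5 n - 7) a_n = 0.
Thus a_{n+2} = (-n(n-1) + 5 n + 7) / ((n+1)(n+2)) * a_n.

Check with a_0 = -1, a_1 = 0 (apply the recurrence for n = 0, 1, 2, 3): a_0 = -1, a_1 = 0, a_2 = -7/2, a_3 = 0, a_4 = -35/8, a_5 = 0.

a_(n+2) = (-n(n-1) + 5 n + 7) / ((n+1)(n+2)) * a_n; check: a_0 = -1, a_1 = 0, a_2 = -7/2, a_3 = 0, a_4 = -35/8, a_5 = 0


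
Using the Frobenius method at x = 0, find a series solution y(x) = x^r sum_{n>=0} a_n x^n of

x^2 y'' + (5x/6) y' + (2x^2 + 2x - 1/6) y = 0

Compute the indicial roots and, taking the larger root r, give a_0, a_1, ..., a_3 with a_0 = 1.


Write in Frobenius form y'' + (p(x)/x) y' + (q(x)/x^2) y = 0:
  p(x) = 5/6,  q(x) = 2x^2 + 2x - 1/6.
Indicial equation: r(r-1) + (5/6) r + (-1/6) = 0 -> roots r_1 = 1/2, r_2 = -1/3.
Take r = r_1 = 1/2. Let y(x) = x^r sum_{n>=0} a_n x^n with a_0 = 1.
Substitute y = x^r sum a_n x^n and match x^{r+n}. The recurrence is
  D(n) a_n + 2 a_{n-1} + 2 a_{n-2} = 0,  where D(n) = (r+n)(r+n-1) + (5/6)(r+n) + (-1/6).
  a_n = [-2 a_{n-1} - 2 a_{n-2}] / D(n).
Since the indicial polynomial factors as (r - r_1)(r - r_2), D(n) = (r_1 + n - r_1)(r_1 + n - r_2) = n(n + 5/6).
Evaluating step by step (a_0 = 1):
  n = 1: D(1) = 1(1 + 5/6) = 11/6; numerator = -2(1) = -2; a_1 = (-2)/(11/6) = -12/11
  n = 2: D(2) = 2(2 + 5/6) = 17/3; numerator = -2(-12/11) - 2(1) = 2/11; a_2 = (2/11)/(17/3) = 6/187
  n = 3: D(3) = 3(3 + 5/6) = 23/2; numerator = -2(6/187) - 2(-12/11) = 36/17; a_3 = (36/17)/(23/2) = 72/391

r = 1/2; a_0 = 1; a_1 = -12/11; a_2 = 6/187; a_3 = 72/391


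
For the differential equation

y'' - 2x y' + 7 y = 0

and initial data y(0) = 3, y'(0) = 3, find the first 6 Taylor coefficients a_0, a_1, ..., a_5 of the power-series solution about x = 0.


Ansatz: y(x) = sum_{n>=0} a_n x^n, so y'(x) = sum_{n>=1} n a_n x^(n-1) and y''(x) = sum_{n>=2} n(n-1) a_n x^(n-2).
Substitute into P(x) y'' + Q(x) y' + R(x) y = 0 with P(x) = 1, Q(x) = -2x, R(x) = 7, and match powers of x.
Initial conditions: a_0 = 3, a_1 = 3.
Setting the coefficient of each power of x to zero and solving order by order (substituting the coefficients already found):
  x^0: 2 a_2 + 7 a_0 = 0  ->  2 a_2 = -7 a_0 = -21  ->  a_2 = -21/2
  x^1: 6 a_3 + 5 a_1 = 0  ->  6 a_3 = -5 a_1 = -15  ->  a_3 = -5/2
  x^2: 12 a_4 + 3 a_2 = 0  ->  12 a_4 = -3 a_2 = 63/2  ->  a_4 = 21/8
  x^3: 20 a_5 + a_3 = 0  ->  20 a_5 = -a_3 = 5/2  ->  a_5 = 1/8
Truncated series: y(x) = 3 + 3 x - (21/2) x^2 - (5/2) x^3 + (21/8) x^4 + (1/8) x^5 + O(x^6).

a_0 = 3; a_1 = 3; a_2 = -21/2; a_3 = -5/2; a_4 = 21/8; a_5 = 1/8


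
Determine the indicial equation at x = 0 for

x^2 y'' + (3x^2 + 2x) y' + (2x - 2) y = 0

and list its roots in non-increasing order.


Divide by x^2 to reach normal form y'' + P_1(x) y' + P_2(x) y = 0 with P_1(x) = 3 + 2/x and P_2(x) = 2/x - 2/x^2.
x = 0 is a singular point because the y'-coefficient 3 + 2/x has a pole at x = 0 and the y-coefficient 2/x - 2/x^2 has a pole at x = 0.
It is a regular singular point because x P_1(x) = p(x) = 3x + 2 and x^2 P_2(x) = q(x) = 2x - 2 are polynomials, hence analytic at x = 0.
p(0) = 2,  q(0) = -2.
Indicial equation: r(r-1) + p(0) r + q(0) = 0, i.e. r^2 + (p(0) - 1) r + q(0) = 0, i.e. r^2 + 1 r - 2 = 0.
Discriminant: (1)^2 - 4(-2) = 9, so r = (-1 ± 3)/2.
Solving: r_1 = 1, r_2 = -2.

indicial: r^2 + 1 r - 2 = 0; roots r_1 = 1, r_2 = -2


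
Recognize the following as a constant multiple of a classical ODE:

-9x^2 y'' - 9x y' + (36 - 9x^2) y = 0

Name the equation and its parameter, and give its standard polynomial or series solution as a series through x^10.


All three coefficients share the factor -9; dividing through by -9 gives  x^2 y'' + x y' + (x^2 - 4) y = 0.
This matches the Bessel equation x^2 y'' + x y' + (x^2 - nu^2) y = 0 with nu^2 = 4, so nu = 2; the solution bounded at x = 0 is J_2(x).
Frobenius at x = 0: indicial roots ±nu; for r = nu the recurrence k(k + 2nu) c_k = -c_{k-2} gives the standard series J_nu(x) = sum_{k>=0} (-1)^k / (k! (k+nu)!) (x/2)^(2k+nu). Evaluate the first 5 terms:
  k = 0: (-1)^0 / (0! * 2! * 2^2) x^2 = 1/(1*2*4) x^2 = (1/8) x^2
  k = 1: (-1)^1 / (1! * 3! * 2^4) x^4 = -1/(1*6*16) x^4 = (-1/96) x^4
  k = 2: (-1)^2 / (2! * 4! * 2^6) x^6 = 1/(2*24*64) x^6 = (1/3072) x^6
  k = 3: (-1)^3 / (3! * 5! * 2^8) x^8 = -1/(6*120*256) x^8 = (-1/184320) x^8
  k = 4: (-1)^4 / (4! * 6! * 2^10) x^10 = 1/(24*720*1024) x^10 = (1/17694720) x^10
Hence J_2(x) = x^10/17694720 - x^8/184320 + x^6/3072 - x^4/96 + x^2/8 + ....

J_2(x); series = x^10/17694720 - x^8/184320 + x^6/3072 - x^4/96 + x^2/8


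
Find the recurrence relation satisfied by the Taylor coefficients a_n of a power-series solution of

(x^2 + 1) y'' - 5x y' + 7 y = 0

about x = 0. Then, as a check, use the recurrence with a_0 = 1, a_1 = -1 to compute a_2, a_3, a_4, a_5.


Substitute y = sum_n a_n x^n.
(1 + 1 x^2) y'' contributes (n+2)(n+1) a_{n+2} + n(n-1) a_n at x^n.
-5 x y'(x) contributes -5 n a_n at x^n.
7 y(x) contributes 7 a_n at x^n.
Matching x^n: (n+2)(n+1) a_{n+2} + (n(n-1) - 5 n + 7) a_n = 0.
Thus a_{n+2} = (-n(n-1) + 5 n - 7) / ((n+1)(n+2)) * a_n.

Check with a_0 = 1, a_1 = -1 (apply the recurrence for n = 0, 1, 2, 3): a_0 = 1, a_1 = -1, a_2 = -7/2, a_3 = 1/3, a_4 = -7/24, a_5 = 1/30.

a_(n+2) = (-n(n-1) + 5 n - 7) / ((n+1)(n+2)) * a_n; check: a_0 = 1, a_1 = -1, a_2 = -7/2, a_3 = 1/3, a_4 = -7/24, a_5 = 1/30


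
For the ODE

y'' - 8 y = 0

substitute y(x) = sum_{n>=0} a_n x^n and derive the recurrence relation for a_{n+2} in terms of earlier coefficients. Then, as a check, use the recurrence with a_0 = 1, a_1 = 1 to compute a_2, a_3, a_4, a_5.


Substitute y = sum_n a_n x^n into y'' + (const) y = 0.
y''(x) = sum_{n>=0} (n+2)(n+1) a_{n+2} x^n.
The ODE becomes sum_n [(n+2)(n+1) a_{n+2} - 8 a_n] x^n = 0.
Setting each coefficient to zero gives the recurrence:
  (n+2)(n+1) a_{n+2} - 8 a_n = 0,
  a_{n+2} = 8 / ((n+1)(n+2)) a_n.

Check with a_0 = 1, a_1 = 1 (apply the recurrence for n = 0, 1, 2, 3): a_0 = 1, a_1 = 1, a_2 = 4, a_3 = 4/3, a_4 = 8/3, a_5 = 8/15.

a_{n+2} = 8/((n+1)(n+2)) * a_n; check: a_0 = 1, a_1 = 1, a_2 = 4, a_3 = 4/3, a_4 = 8/3, a_5 = 8/15


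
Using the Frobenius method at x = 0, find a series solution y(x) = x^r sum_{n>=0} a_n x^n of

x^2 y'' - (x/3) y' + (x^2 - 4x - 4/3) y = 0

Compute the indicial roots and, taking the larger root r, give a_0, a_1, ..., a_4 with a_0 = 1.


Write in Frobenius form y'' + (p(x)/x) y' + (q(x)/x^2) y = 0:
  p(x) = -1/3,  q(x) = x^2 - 4x - 4/3.
Indicial equation: r(r-1) + (-1/3) r + (-4/3) = 0 -> roots r_1 = 2, r_2 = -2/3.
Take r = r_1 = 2. Let y(x) = x^r sum_{n>=0} a_n x^n with a_0 = 1.
Substitute y = x^r sum a_n x^n and match x^{r+n}. The recurrence is
  D(n) a_n - 4 a_{n-1} + 1 a_{n-2} = 0,  where D(n) = (r+n)(r+n-1) + (-1/3)(r+n) + (-4/3).
  a_n = [4 a_{n-1} - 1 a_{n-2}] / D(n).
Since the indicial polynomial factors as (r - r_1)(r - r_2), D(n) = (r_1 + n - r_1)(r_1 + n - r_2) = n(n + 8/3).
Evaluating step by step (a_0 = 1):
  n = 1: D(1) = 1(1 + 8/3) = 11/3; numerator = 4(1) = 4; a_1 = (4)/(11/3) = 12/11
  n = 2: D(2) = 2(2 + 8/3) = 28/3; numerator = 4(12/11) - 1(1) = 37/11; a_2 = (37/11)/(28/3) = 111/308
  n = 3: D(3) = 3(3 + 8/3) = 17; numerator = 4(111/308) - 1(12/11) = 27/77; a_3 = (27/77)/(17) = 27/1309
  n = 4: D(4) = 4(4 + 8/3) = 80/3; numerator = 4(27/1309) - 1(111/308) = -1455/5236; a_4 = (-1455/5236)/(80/3) = -873/83776

r = 2; a_0 = 1; a_1 = 12/11; a_2 = 111/308; a_3 = 27/1309; a_4 = -873/83776


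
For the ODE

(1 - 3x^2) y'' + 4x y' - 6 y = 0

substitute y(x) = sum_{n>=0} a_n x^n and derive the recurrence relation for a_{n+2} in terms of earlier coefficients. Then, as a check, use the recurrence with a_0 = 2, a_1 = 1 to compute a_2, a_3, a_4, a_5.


Substitute y = sum_n a_n x^n.
(1 - 3 x^2) y'' contributes (n+2)(n+1) a_{n+2} - 3 n(n-1) a_n at x^n.
4 x y'(x) contributes 4 n a_n at x^n.
-6 y(x) contributes -6 a_n at x^n.
Matching x^n: (n+2)(n+1) a_{n+2} + (-3 n(n-1) + 4 n - 6) a_n = 0.
Thus a_{n+2} = (3 n(n-1) - 4 n + 6) / ((n+1)(n+2)) * a_n.

Check with a_0 = 2, a_1 = 1 (apply the recurrence for n = 0, 1, 2, 3): a_0 = 2, a_1 = 1, a_2 = 6, a_3 = 1/3, a_4 = 2, a_5 = 1/5.

a_(n+2) = (3 n(n-1) - 4 n + 6) / ((n+1)(n+2)) * a_n; check: a_0 = 2, a_1 = 1, a_2 = 6, a_3 = 1/3, a_4 = 2, a_5 = 1/5


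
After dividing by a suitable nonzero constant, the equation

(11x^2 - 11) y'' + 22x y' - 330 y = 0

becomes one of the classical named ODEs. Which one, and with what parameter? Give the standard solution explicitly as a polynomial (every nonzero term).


All three coefficients share the factor -11; dividing through by -11 gives  (1 - x^2) y'' - 2x y' + 30 y = 0.
This matches the Legendre equation (1 - x^2) y'' - 2x y' + n(n+1) y = 0 (note the -2x y' term) with n(n+1) = 30, so n = 5; the polynomial solution is P_5(x).
With y = sum_k a_k x^k, matching x^k gives (k+2)(k+1) a_{k+2} = [k(k+1) - n(n+1)] a_k = (k - 5)(k + 6) a_k. The right side vanishes at k = 5, so the series with the parity of 5 terminates at degree 5.
Standard normalization (P_n(1) = 1): leading coefficient (2n)!/(2^n (n!)^2) = 3628800/(32*14400) = 63/8, so a_5 = 63/8. Work downward with a_k = (k+1)(k+2) a_{k+2} / ((k - 5)(k + 6)):
  a_3 = (4)(5)(63/8) / ((3 - 5)(3 + 6)) = (315/2)/(-18) = -35/4
  a_1 = (2)(3)(-35/4) / ((1 - 5)(1 + 6)) = (-105/2)/(-28) = 15/8
Hence P_5(x) = 63 x^5/8 - 35 x^3/4 + 15 x/8.

P_5(x); series = 63 x^5/8 - 35 x^3/4 + 15 x/8


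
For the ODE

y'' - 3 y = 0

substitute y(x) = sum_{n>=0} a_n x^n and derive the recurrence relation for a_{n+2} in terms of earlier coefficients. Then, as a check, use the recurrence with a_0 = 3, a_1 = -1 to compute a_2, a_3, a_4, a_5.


Substitute y = sum_n a_n x^n into y'' + (const) y = 0.
y''(x) = sum_{n>=0} (n+2)(n+1) a_{n+2} x^n.
The ODE becomes sum_n [(n+2)(n+1) a_{n+2} - 3 a_n] x^n = 0.
Setting each coefficient to zero gives the recurrence:
  (n+2)(n+1) a_{n+2} - 3 a_n = 0,
  a_{n+2} = 3 / ((n+1)(n+2)) a_n.

Check with a_0 = 3, a_1 = -1 (apply the recurrence for n = 0, 1, 2, 3): a_0 = 3, a_1 = -1, a_2 = 9/2, a_3 = -1/2, a_4 = 9/8, a_5 = -3/40.

a_{n+2} = 3/((n+1)(n+2)) * a_n; check: a_0 = 3, a_1 = -1, a_2 = 9/2, a_3 = -1/2, a_4 = 9/8, a_5 = -3/40


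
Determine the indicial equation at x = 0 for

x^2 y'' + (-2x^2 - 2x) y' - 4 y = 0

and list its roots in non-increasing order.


Divide by x^2 to reach normal form y'' + P_1(x) y' + P_2(x) y = 0 with P_1(x) = -2 - 2/x and P_2(x) = -4/x^2.
x = 0 is a singular point because the y'-coefficient -2 - 2/x has a pole at x = 0 and the y-coefficient -4/x^2 has a pole at x = 0.
It is a regular singular point because x P_1(x) = p(x) = -2x - 2 and x^2 P_2(x) = q(x) = -4 are polynomials, hence analytic at x = 0.
p(0) = -2,  q(0) = -4.
Indicial equation: r(r-1) + p(0) r + q(0) = 0, i.e. r^2 + (p(0) - 1) r + q(0) = 0, i.e. r^2 - 3 r - 4 = 0.
Discriminant: (-3)^2 - 4(-4) = 25, so r = (3 ± 5)/2.
Solving: r_1 = 4, r_2 = -1.

indicial: r^2 - 3 r - 4 = 0; roots r_1 = 4, r_2 = -1


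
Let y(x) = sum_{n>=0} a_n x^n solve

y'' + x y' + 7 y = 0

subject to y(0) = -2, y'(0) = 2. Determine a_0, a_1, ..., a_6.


Ansatz: y(x) = sum_{n>=0} a_n x^n, so y'(x) = sum_{n>=1} n a_n x^(n-1) and y''(x) = sum_{n>=2} n(n-1) a_n x^(n-2).
Substitute into P(x) y'' + Q(x) y' + R(x) y = 0 with P(x) = 1, Q(x) = x, R(x) = 7, and match powers of x.
Initial conditions: a_0 = -2, a_1 = 2.
Setting the coefficient of each power of x to zero and solving order by order (substituting the coefficients already found):
  x^0: 2 a_2 + 7 a_0 = 0  ->  2 a_2 = -7 a_0 = 14  ->  a_2 = 7
  x^1: 6 a_3 + 8 a_1 = 0  ->  6 a_3 = -8 a_1 = -16  ->  a_3 = -8/3
  x^2: 12 a_4 + 9 a_2 = 0  ->  12 a_4 = -9 a_2 = -63  ->  a_4 = -21/4
  x^3: 20 a_5 + 10 a_3 = 0  ->  20 a_5 = -10 a_3 = 80/3  ->  a_5 = 4/3
  x^4: 30 a_6 + 11 a_4 = 0  ->  30 a_6 = -11 a_4 = 231/4  ->  a_6 = 77/40
Truncated series: y(x) = -2 + 2 x + 7 x^2 - (8/3) x^3 - (21/4) x^4 + (4/3) x^5 + (77/40) x^6 + O(x^7).

a_0 = -2; a_1 = 2; a_2 = 7; a_3 = -8/3; a_4 = -21/4; a_5 = 4/3; a_6 = 77/40


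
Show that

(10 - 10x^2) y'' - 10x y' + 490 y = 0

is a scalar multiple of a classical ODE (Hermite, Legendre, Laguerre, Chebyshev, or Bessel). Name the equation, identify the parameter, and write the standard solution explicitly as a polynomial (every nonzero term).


All three coefficients share the factor 10; dividing through by 10 gives  (1 - x^2) y'' - x y' + 49 y = 0.
This matches the Chebyshev equation (1 - x^2) y'' - x y' + n^2 y = 0 (note the -x y' term, not -2x y') with n^2 = 49, so n = 7; the polynomial solution is T_7(x).
With y = sum_k a_k x^k, matching x^k gives (k+2)(k+1) a_{k+2} = (k^2 - n^2) a_k = (k - 7)(k + 7) a_k. The right side vanishes at k = 7, so the series with the parity of 7 terminates at degree 7.
Standard normalization: leading coefficient of T_n is 2^(n-1), so a_7 = 2^6 = 64. Work downward with a_k = (k+1)(k+2) a_{k+2} / ((k - 7)(k + 7)):
  a_5 = (6)(7)(64) / ((5 - 7)(5 + 7)) = 2688/(-24) = -112
  a_3 = (4)(5)(-112) / ((3 - 7)(3 + 7)) = -2240/(-40) = 56
  a_1 = (2)(3)(56) / ((1 - 7)(1 + 7)) = 336/(-48) = -7
Hence T_7(x) = 64 x^7 - 112 x^5 + 56 x^3 - 7 x.

T_7(x); series = 64 x^7 - 112 x^5 + 56 x^3 - 7 x


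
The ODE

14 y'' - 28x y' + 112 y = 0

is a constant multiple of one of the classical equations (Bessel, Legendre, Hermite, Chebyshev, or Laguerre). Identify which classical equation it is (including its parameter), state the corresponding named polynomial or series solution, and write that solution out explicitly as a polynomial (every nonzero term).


All three coefficients share the factor 14; dividing through by 14 gives  y'' - 2x y' + 8 y = 0.
This matches the Hermite equation y'' - 2x y' + 2n y = 0 with 2n = 8, so n = 4; the polynomial solution is H_4(x).
With y = sum_k a_k x^k, matching x^k gives (k+2)(k+1) a_{k+2} = 2(k - n) a_k = 2(k - 4) a_k. The right side vanishes at k = 4, so the series with the parity of 4 terminates at degree 4.
Standard normalization: leading coefficient of H_n is 2^n, so a_4 = 2^4 = 16. Work downward with a_k = (k+1)(k+2) a_{k+2} / (2(k - n)):
  a_2 = (3)(4)(16) / (2(2 - 4)) = 192/(-4) = -48
  a_0 = (1)(2)(-48) / (2(0 - 4)) = -96/(-8) = 12
Hence H_4(x) = 16 x^4 - 48 x^2 + 12.

H_4(x); series = 16 x^4 - 48 x^2 + 12


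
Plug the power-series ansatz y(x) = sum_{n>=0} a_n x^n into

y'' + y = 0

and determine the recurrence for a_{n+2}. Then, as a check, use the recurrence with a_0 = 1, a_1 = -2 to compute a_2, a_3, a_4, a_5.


Substitute y = sum_n a_n x^n into y'' + (const) y = 0.
y''(x) = sum_{n>=0} (n+2)(n+1) a_{n+2} x^n.
The ODE becomes sum_n [(n+2)(n+1) a_{n+2} + 1 a_n] x^n = 0.
Setting each coefficient to zero gives the recurrence:
  (n+2)(n+1) a_{n+2} + 1 a_n = 0,
  a_{n+2} = -1 / ((n+1)(n+2)) a_n.

Check with a_0 = 1, a_1 = -2 (apply the recurrence for n = 0, 1, 2, 3): a_0 = 1, a_1 = -2, a_2 = -1/2, a_3 = 1/3, a_4 = 1/24, a_5 = -1/60.

a_{n+2} = -1/((n+1)(n+2)) * a_n; check: a_0 = 1, a_1 = -2, a_2 = -1/2, a_3 = 1/3, a_4 = 1/24, a_5 = -1/60


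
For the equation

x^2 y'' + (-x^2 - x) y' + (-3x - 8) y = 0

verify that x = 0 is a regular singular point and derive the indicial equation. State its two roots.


Divide by x^2 to reach normal form y'' + P_1(x) y' + P_2(x) y = 0 with P_1(x) = -1 - 1/x and P_2(x) = -3/x - 8/x^2.
x = 0 is a singular point because the y'-coefficient -1 - 1/x has a pole at x = 0 and the y-coefficient -3/x - 8/x^2 has a pole at x = 0.
It is a regular singular point because x P_1(x) = p(x) = -x - 1 and x^2 P_2(x) = q(x) = -3x - 8 are polynomials, hence analytic at x = 0.
p(0) = -1,  q(0) = -8.
Indicial equation: r(r-1) + p(0) r + q(0) = 0, i.e. r^2 + (p(0) - 1) r + q(0) = 0, i.e. r^2 - 2 r - 8 = 0.
Discriminant: (-2)^2 - 4(-8) = 36, so r = (2 ± 6)/2.
Solving: r_1 = 4, r_2 = -2.

indicial: r^2 - 2 r - 8 = 0; roots r_1 = 4, r_2 = -2


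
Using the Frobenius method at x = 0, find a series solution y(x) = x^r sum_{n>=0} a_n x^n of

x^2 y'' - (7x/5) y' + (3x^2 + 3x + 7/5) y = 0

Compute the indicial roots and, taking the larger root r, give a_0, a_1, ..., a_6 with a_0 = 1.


Write in Frobenius form y'' + (p(x)/x) y' + (q(x)/x^2) y = 0:
  p(x) = -7/5,  q(x) = 3x^2 + 3x + 7/5.
Indicial equation: r(r-1) + (-7/5) r + (7/5) = 0 -> roots r_1 = 7/5, r_2 = 1.
Take r = r_1 = 7/5. Let y(x) = x^r sum_{n>=0} a_n x^n with a_0 = 1.
Substitute y = x^r sum a_n x^n and match x^{r+n}. The recurrence is
  D(n) a_n + 3 a_{n-1} + 3 a_{n-2} = 0,  where D(n) = (r+n)(r+n-1) + (-7/5)(r+n) + (7/5).
  a_n = [-3 a_{n-1} - 3 a_{n-2}] / D(n).
Since the indicial polynomial factors as (r - r_1)(r - r_2), D(n) = (r_1 + n - r_1)(r_1 + n - r_2) = n(n + 2/5).
Evaluating step by step (a_0 = 1):
  n = 1: D(1) = 1(1 + 2/5) = 7/5; numerator = -3(1) = -3; a_1 = (-3)/(7/5) = -15/7
  n = 2: D(2) = 2(2 + 2/5) = 24/5; numerator = -3(-15/7) - 3(1) = 24/7; a_2 = (24/7)/(24/5) = 5/7
  n = 3: D(3) = 3(3 + 2/5) = 51/5; numerator = -3(5/7) - 3(-15/7) = 30/7; a_3 = (30/7)/(51/5) = 50/119
  n = 4: D(4) = 4(4 + 2/5) = 88/5; numerator = -3(50/119) - 3(5/7) = -405/119; a_4 = (-405/119)/(88/5) = -2025/10472
  n = 5: D(5) = 5(5 + 2/5) = 27; numerator = -3(-2025/10472) - 3(50/119) = -7125/10472; a_5 = (-7125/10472)/(27) = -2375/94248
  n = 6: D(6) = 6(6 + 2/5) = 192/5; numerator = -3(-2375/94248) - 3(-2025/10472) = 2575/3927; a_6 = (2575/3927)/(192/5) = 12875/753984

r = 7/5; a_0 = 1; a_1 = -15/7; a_2 = 5/7; a_3 = 50/119; a_4 = -2025/10472; a_5 = -2375/94248; a_6 = 12875/753984


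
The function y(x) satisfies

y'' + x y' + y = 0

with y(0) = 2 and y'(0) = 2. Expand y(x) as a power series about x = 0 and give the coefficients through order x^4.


Ansatz: y(x) = sum_{n>=0} a_n x^n, so y'(x) = sum_{n>=1} n a_n x^(n-1) and y''(x) = sum_{n>=2} n(n-1) a_n x^(n-2).
Substitute into P(x) y'' + Q(x) y' + R(x) y = 0 with P(x) = 1, Q(x) = x, R(x) = 1, and match powers of x.
Initial conditions: a_0 = 2, a_1 = 2.
Setting the coefficient of each power of x to zero and solving order by order (substituting the coefficients already found):
  x^0: 2 a_2 + a_0 = 0  ->  2 a_2 = -a_0 = -2  ->  a_2 = -1
  x^1: 6 a_3 + 2 a_1 = 0  ->  6 a_3 = -2 a_1 = -4  ->  a_3 = -2/3
  x^2: 12 a_4 + 3 a_2 = 0  ->  12 a_4 = -3 a_2 = 3  ->  a_4 = 1/4
Truncated series: y(x) = 2 + 2 x - x^2 - (2/3) x^3 + (1/4) x^4 + O(x^5).

a_0 = 2; a_1 = 2; a_2 = -1; a_3 = -2/3; a_4 = 1/4


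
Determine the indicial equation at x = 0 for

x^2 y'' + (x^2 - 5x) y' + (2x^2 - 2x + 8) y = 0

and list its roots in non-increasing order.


Divide by x^2 to reach normal form y'' + P_1(x) y' + P_2(x) y = 0 with P_1(x) = 1 - 5/x and P_2(x) = 2 - 2/x + 8/x^2.
x = 0 is a singular point because the y'-coefficient 1 - 5/x has a pole at x = 0 and the y-coefficient 2 - 2/x + 8/x^2 has a pole at x = 0.
It is a regular singular point because x P_1(x) = p(x) = x - 5 and x^2 P_2(x) = q(x) = 2x^2 - 2x + 8 are polynomials, hence analytic at x = 0.
p(0) = -5,  q(0) = 8.
Indicial equation: r(r-1) + p(0) r + q(0) = 0, i.e. r^2 + (p(0) - 1) r + q(0) = 0, i.e. r^2 - 6 r + 8 = 0.
Discriminant: (-6)^2 - 4(8) = 4, so r = (6 ± 2)/2.
Solving: r_1 = 4, r_2 = 2.

indicial: r^2 - 6 r + 8 = 0; roots r_1 = 4, r_2 = 2


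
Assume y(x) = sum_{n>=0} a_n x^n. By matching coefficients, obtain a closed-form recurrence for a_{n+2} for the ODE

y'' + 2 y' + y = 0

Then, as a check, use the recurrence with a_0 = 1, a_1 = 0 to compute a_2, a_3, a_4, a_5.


Substitute y = sum_n a_n x^n.
y''(x) has coefficient (n+2)(n+1) a_{n+2} at x^n;
2 y'(x) has coefficient 2 (n+1) a_{n+1} at x^n;
y(x) has coefficient 1 a_n at x^n.
Matching x^n: (n+2)(n+1) a_{n+2} + 2 (n+1) a_{n+1} + 1 a_n = 0.
Thus a_{n+2} = [-2 (n+1) a_{n+1} - 1 a_n] / ((n+1)(n+2)).

Check with a_0 = 1, a_1 = 0 (apply the recurrence for n = 0, 1, 2, 3): a_0 = 1, a_1 = 0, a_2 = -1/2, a_3 = 1/3, a_4 = -1/8, a_5 = 1/30.

a_(n+2) = [-2 (n+1) a_(n+1) - 1 a_n] / ((n+1)(n+2)); check: a_0 = 1, a_1 = 0, a_2 = -1/2, a_3 = 1/3, a_4 = -1/8, a_5 = 1/30


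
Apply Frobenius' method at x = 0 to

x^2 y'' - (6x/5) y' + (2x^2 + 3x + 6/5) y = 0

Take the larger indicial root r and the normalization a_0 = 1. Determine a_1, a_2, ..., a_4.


Write in Frobenius form y'' + (p(x)/x) y' + (q(x)/x^2) y = 0:
  p(x) = -6/5,  q(x) = 2x^2 + 3x + 6/5.
Indicial equation: r(r-1) + (-6/5) r + (6/5) = 0 -> roots r_1 = 6/5, r_2 = 1.
Take r = r_1 = 6/5. Let y(x) = x^r sum_{n>=0} a_n x^n with a_0 = 1.
Substitute y = x^r sum a_n x^n and match x^{r+n}. The recurrence is
  D(n) a_n + 3 a_{n-1} + 2 a_{n-2} = 0,  where D(n) = (r+n)(r+n-1) + (-6/5)(r+n) + (6/5).
  a_n = [-3 a_{n-1} - 2 a_{n-2}] / D(n).
Since the indicial polynomial factors as (r - r_1)(r - r_2), D(n) = (r_1 + n - r_1)(r_1 + n - r_2) = n(n + 1/5).
Evaluating step by step (a_0 = 1):
  n = 1: D(1) = 1(1 + 1/5) = 6/5; numerator = -3(1) = -3; a_1 = (-3)/(6/5) = -5/2
  n = 2: D(2) = 2(2 + 1/5) = 22/5; numerator = -3(-5/2) - 2(1) = 11/2; a_2 = (11/2)/(22/5) = 5/4
  n = 3: D(3) = 3(3 + 1/5) = 48/5; numerator = -3(5/4) - 2(-5/2) = 5/4; a_3 = (5/4)/(48/5) = 25/192
  n = 4: D(4) = 4(4 + 1/5) = 84/5; numerator = -3(25/192) - 2(5/4) = -185/64; a_4 = (-185/64)/(84/5) = -925/5376

r = 6/5; a_0 = 1; a_1 = -5/2; a_2 = 5/4; a_3 = 25/192; a_4 = -925/5376


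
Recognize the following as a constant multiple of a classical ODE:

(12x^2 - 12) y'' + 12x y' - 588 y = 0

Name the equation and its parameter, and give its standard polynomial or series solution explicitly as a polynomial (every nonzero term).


All three coefficients share the factor -12; dividing through by -12 gives  (1 - x^2) y'' - x y' + 49 y = 0.
This matches the Chebyshev equation (1 - x^2) y'' - x y' + n^2 y = 0 (note the -x y' term, not -2x y') with n^2 = 49, so n = 7; the polynomial solution is T_7(x).
With y = sum_k a_k x^k, matching x^k gives (k+2)(k+1) a_{k+2} = (k^2 - n^2) a_k = (k - 7)(k + 7) a_k. The right side vanishes at k = 7, so the series with the parity of 7 terminates at degree 7.
Standard normalization: leading coefficient of T_n is 2^(n-1), so a_7 = 2^6 = 64. Work downward with a_k = (k+1)(k+2) a_{k+2} / ((k - 7)(k + 7)):
  a_5 = (6)(7)(64) / ((5 - 7)(5 + 7)) = 2688/(-24) = -112
  a_3 = (4)(5)(-112) / ((3 - 7)(3 + 7)) = -2240/(-40) = 56
  a_1 = (2)(3)(56) / ((1 - 7)(1 + 7)) = 336/(-48) = -7
Hence T_7(x) = 64 x^7 - 112 x^5 + 56 x^3 - 7 x.

T_7(x); series = 64 x^7 - 112 x^5 + 56 x^3 - 7 x


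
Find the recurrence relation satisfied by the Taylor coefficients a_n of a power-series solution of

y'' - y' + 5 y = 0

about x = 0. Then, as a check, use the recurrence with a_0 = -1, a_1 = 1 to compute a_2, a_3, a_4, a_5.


Substitute y = sum_n a_n x^n.
y''(x) has coefficient (n+2)(n+1) a_{n+2} at x^n;
-y'(x) has coefficient -(n+1) a_{n+1} at x^n;
5 y(x) has coefficient 5 a_n at x^n.
Matching x^n: (n+2)(n+1) a_{n+2} - (n+1) a_{n+1} + 5 a_n = 0.
Thus a_{n+2} = [(n+1) a_{n+1} - 5 a_n] / ((n+1)(n+2)).

Check with a_0 = -1, a_1 = 1 (apply the recurrence for n = 0, 1, 2, 3): a_0 = -1, a_1 = 1, a_2 = 3, a_3 = 1/6, a_4 = -29/24, a_5 = -17/60.

a_(n+2) = [(n+1) a_(n+1) - 5 a_n] / ((n+1)(n+2)); check: a_0 = -1, a_1 = 1, a_2 = 3, a_3 = 1/6, a_4 = -29/24, a_5 = -17/60


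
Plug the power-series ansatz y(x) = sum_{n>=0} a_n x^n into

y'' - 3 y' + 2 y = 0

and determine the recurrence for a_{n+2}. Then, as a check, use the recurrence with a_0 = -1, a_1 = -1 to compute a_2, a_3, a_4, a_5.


Substitute y = sum_n a_n x^n.
y''(x) has coefficient (n+2)(n+1) a_{n+2} at x^n;
-3 y'(x) has coefficient -3 (n+1) a_{n+1} at x^n;
2 y(x) has coefficient 2 a_n at x^n.
Matching x^n: (n+2)(n+1) a_{n+2} - 3 (n+1) a_{n+1} + 2 a_n = 0.
Thus a_{n+2} = [3 (n+1) a_{n+1} - 2 a_n] / ((n+1)(n+2)).

Check with a_0 = -1, a_1 = -1 (apply the recurrence for n = 0, 1, 2, 3): a_0 = -1, a_1 = -1, a_2 = -1/2, a_3 = -1/6, a_4 = -1/24, a_5 = -1/120.

a_(n+2) = [3 (n+1) a_(n+1) - 2 a_n] / ((n+1)(n+2)); check: a_0 = -1, a_1 = -1, a_2 = -1/2, a_3 = -1/6, a_4 = -1/24, a_5 = -1/120


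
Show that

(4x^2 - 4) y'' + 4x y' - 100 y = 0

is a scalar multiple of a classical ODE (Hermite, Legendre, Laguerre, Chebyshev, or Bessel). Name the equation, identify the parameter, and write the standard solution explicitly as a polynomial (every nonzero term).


All three coefficients share the factor -4; dividing through by -4 gives  (1 - x^2) y'' - x y' + 25 y = 0.
This matches the Chebyshev equation (1 - x^2) y'' - x y' + n^2 y = 0 (note the -x y' term, not -2x y') with n^2 = 25, so n = 5; the polynomial solution is T_5(x).
With y = sum_k a_k x^k, matching x^k gives (k+2)(k+1) a_{k+2} = (k^2 - n^2) a_k = (k - 5)(k + 5) a_k. The right side vanishes at k = 5, so the series with the parity of 5 terminates at degree 5.
Standard normalization: leading coefficient of T_n is 2^(n-1), so a_5 = 2^4 = 16. Work downward with a_k = (k+1)(k+2) a_{k+2} / ((k - 5)(k + 5)):
  a_3 = (4)(5)(16) / ((3 - 5)(3 + 5)) = 320/(-16) = -20
  a_1 = (2)(3)(-20) / ((1 - 5)(1 + 5)) = -120/(-24) = 5
Hence T_5(x) = 16 x^5 - 20 x^3 + 5 x.

T_5(x); series = 16 x^5 - 20 x^3 + 5 x


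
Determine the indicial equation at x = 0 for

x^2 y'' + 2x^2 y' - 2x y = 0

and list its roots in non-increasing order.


Divide by x^2 to reach normal form y'' + P_1(x) y' + P_2(x) y = 0 with P_1(x) = 2 and P_2(x) = -2/x.
x = 0 is a singular point because the y-coefficient -2/x has a pole at x = 0.
It is a regular singular point because x P_1(x) = p(x) = 2x and x^2 P_2(x) = q(x) = -2x are polynomials, hence analytic at x = 0.
p(0) = 0,  q(0) = 0.
Indicial equation: r(r-1) + p(0) r + q(0) = 0, i.e. r^2 + (p(0) - 1) r + q(0) = 0, i.e. r^2 - 1 r = 0.
Discriminant: (-1)^2 - 4(0) = 1, so r = (1 ± 1)/2.
Solving: r_1 = 1, r_2 = 0.

indicial: r^2 - 1 r = 0; roots r_1 = 1, r_2 = 0


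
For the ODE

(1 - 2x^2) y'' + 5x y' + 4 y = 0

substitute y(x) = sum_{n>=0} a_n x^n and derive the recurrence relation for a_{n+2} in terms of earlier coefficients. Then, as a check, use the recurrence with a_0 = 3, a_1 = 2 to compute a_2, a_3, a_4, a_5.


Substitute y = sum_n a_n x^n.
(1 - 2 x^2) y'' contributes (n+2)(n+1) a_{n+2} - 2 n(n-1) a_n at x^n.
5 x y'(x) contributes 5 n a_n at x^n.
4 y(x) contributes 4 a_n at x^n.
Matching x^n: (n+2)(n+1) a_{n+2} + (-2 n(n-1) + 5 n + 4) a_n = 0.
Thus a_{n+2} = (2 n(n-1) - 5 n - 4) / ((n+1)(n+2)) * a_n.

Check with a_0 = 3, a_1 = 2 (apply the recurrence for n = 0, 1, 2, 3): a_0 = 3, a_1 = 2, a_2 = -6, a_3 = -3, a_4 = 5, a_5 = 21/20.

a_(n+2) = (2 n(n-1) - 5 n - 4) / ((n+1)(n+2)) * a_n; check: a_0 = 3, a_1 = 2, a_2 = -6, a_3 = -3, a_4 = 5, a_5 = 21/20


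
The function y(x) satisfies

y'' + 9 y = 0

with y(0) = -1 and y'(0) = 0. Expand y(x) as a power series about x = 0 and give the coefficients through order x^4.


Ansatz: y(x) = sum_{n>=0} a_n x^n, so y'(x) = sum_{n>=1} n a_n x^(n-1) and y''(x) = sum_{n>=2} n(n-1) a_n x^(n-2).
Substitute into P(x) y'' + Q(x) y' + R(x) y = 0 with P(x) = 1, Q(x) = 0, R(x) = 9, and match powers of x.
Initial conditions: a_0 = -1, a_1 = 0.
Setting the coefficient of each power of x to zero and solving order by order (substituting the coefficients already found):
  x^0: 2 a_2 + 9 a_0 = 0  ->  2 a_2 = -9 a_0 = 9  ->  a_2 = 9/2
  x^1: 6 a_3 + 9 a_1 = 0  ->  6 a_3 = -9 a_1 = 0  ->  a_3 = 0
  x^2: 12 a_4 + 9 a_2 = 0  ->  12 a_4 = -9 a_2 = -81/2  ->  a_4 = -27/8
Truncated series: y(x) = -1 + (9/2) x^2 - (27/8) x^4 + O(x^5).

a_0 = -1; a_1 = 0; a_2 = 9/2; a_3 = 0; a_4 = -27/8


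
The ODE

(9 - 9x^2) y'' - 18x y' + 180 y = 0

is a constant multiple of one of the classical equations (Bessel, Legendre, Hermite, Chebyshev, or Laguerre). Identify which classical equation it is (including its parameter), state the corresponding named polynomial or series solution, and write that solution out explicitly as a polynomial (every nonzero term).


All three coefficients share the factor 9; dividing through by 9 gives  (1 - x^2) y'' - 2x y' + 20 y = 0.
This matches the Legendre equation (1 - x^2) y'' - 2x y' + n(n+1) y = 0 (note the -2x y' term) with n(n+1) = 20, so n = 4; the polynomial solution is P_4(x).
With y = sum_k a_k x^k, matching x^k gives (k+2)(k+1) a_{k+2} = [k(k+1) - n(n+1)] a_k = (k - 4)(k + 5) a_k. The right side vanishes at k = 4, so the series with the parity of 4 terminates at degree 4.
Standard normalization (P_n(1) = 1): leading coefficient (2n)!/(2^n (n!)^2) = 40320/(16*576) = 35/8, so a_4 = 35/8. Work downward with a_k = (k+1)(k+2) a_{k+2} / ((k - 4)(k + 5)):
  a_2 = (3)(4)(35/8) / ((2 - 4)(2 + 5)) = (105/2)/(-14) = -15/4
  a_0 = (1)(2)(-15/4) / ((0 - 4)(0 + 5)) = (-15/2)/(-20) = 3/8
Hence P_4(x) = 35 x^4/8 - 15 x^2/4 + 3/8.

P_4(x); series = 35 x^4/8 - 15 x^2/4 + 3/8


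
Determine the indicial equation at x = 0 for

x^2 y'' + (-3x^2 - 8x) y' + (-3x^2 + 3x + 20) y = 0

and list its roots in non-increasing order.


Divide by x^2 to reach normal form y'' + P_1(x) y' + P_2(x) y = 0 with P_1(x) = -3 - 8/x and P_2(x) = -3 + 3/x + 20/x^2.
x = 0 is a singular point because the y'-coefficient -3 - 8/x has a pole at x = 0 and the y-coefficient -3 + 3/x + 20/x^2 has a pole at x = 0.
It is a regular singular point because x P_1(x) = p(x) = -3x - 8 and x^2 P_2(x) = q(x) = -3x^2 + 3x + 20 are polynomials, hence analytic at x = 0.
p(0) = -8,  q(0) = 20.
Indicial equation: r(r-1) + p(0) r + q(0) = 0, i.e. r^2 + (p(0) - 1) r + q(0) = 0, i.e. r^2 - 9 r + 20 = 0.
Discriminant: (-9)^2 - 4(20) = 1, so r = (9 ± 1)/2.
Solving: r_1 = 5, r_2 = 4.

indicial: r^2 - 9 r + 20 = 0; roots r_1 = 5, r_2 = 4


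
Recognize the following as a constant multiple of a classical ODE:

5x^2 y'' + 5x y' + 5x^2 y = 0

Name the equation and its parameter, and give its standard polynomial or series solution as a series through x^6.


All three coefficients share the factor 5; dividing through by 5 gives  x^2 y'' + x y' + x^2 y = 0.
This matches the Bessel equation x^2 y'' + x y' + (x^2 - nu^2) y = 0 with nu^2 = 0, so nu = 0; the solution bounded at x = 0 is J_0(x).
Frobenius at x = 0: indicial roots ±nu; for r = nu the recurrence k(k + 2nu) c_k = -c_{k-2} gives the standard series J_nu(x) = sum_{k>=0} (-1)^k / (k! (k+nu)!) (x/2)^(2k+nu). Evaluate the first 4 terms:
  k = 0: (-1)^0 / (0! * 0! * 2^0) x^0 = 1/(1*1*1) x^0 = (1) x^0
  k = 1: (-1)^1 / (1! * 1! * 2^2) x^2 = -1/(1*1*4) x^2 = (-1/4) x^2
  k = 2: (-1)^2 / (2! * 2! * 2^4) x^4 = 1/(2*2*16) x^4 = (1/64) x^4
  k = 3: (-1)^3 / (3! * 3! * 2^6) x^6 = -1/(6*6*64) x^6 = (-1/2304) x^6
Hence J_0(x) = -x^6/2304 + x^4/64 - x^2/4 + 1 + ....

J_0(x); series = -x^6/2304 + x^4/64 - x^2/4 + 1


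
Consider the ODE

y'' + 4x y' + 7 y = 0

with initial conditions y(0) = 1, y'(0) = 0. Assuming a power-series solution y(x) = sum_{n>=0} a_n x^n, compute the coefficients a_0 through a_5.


Ansatz: y(x) = sum_{n>=0} a_n x^n, so y'(x) = sum_{n>=1} n a_n x^(n-1) and y''(x) = sum_{n>=2} n(n-1) a_n x^(n-2).
Substitute into P(x) y'' + Q(x) y' + R(x) y = 0 with P(x) = 1, Q(x) = 4x, R(x) = 7, and match powers of x.
Initial conditions: a_0 = 1, a_1 = 0.
Setting the coefficient of each power of x to zero and solving order by order (substituting the coefficients already found):
  x^0: 2 a_2 + 7 a_0 = 0  ->  2 a_2 = -7 a_0 = -7  ->  a_2 = -7/2
  x^1: 6 a_3 + 11 a_1 = 0  ->  6 a_3 = -11 a_1 = 0  ->  a_3 = 0
  x^2: 12 a_4 + 15 a_2 = 0  ->  12 a_4 = -15 a_2 = 105/2  ->  a_4 = 35/8
  x^3: 20 a_5 + 19 a_3 = 0  ->  20 a_5 = -19 a_3 = 0  ->  a_5 = 0
Truncated series: y(x) = 1 - (7/2) x^2 + (35/8) x^4 + O(x^6).

a_0 = 1; a_1 = 0; a_2 = -7/2; a_3 = 0; a_4 = 35/8; a_5 = 0


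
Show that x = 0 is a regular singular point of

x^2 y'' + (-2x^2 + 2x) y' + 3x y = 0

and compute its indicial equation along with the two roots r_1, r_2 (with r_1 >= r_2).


Divide by x^2 to reach normal form y'' + P_1(x) y' + P_2(x) y = 0 with P_1(x) = -2 + 2/x and P_2(x) = 3/x.
x = 0 is a singular point because the y'-coefficient -2 + 2/x has a pole at x = 0 and the y-coefficient 3/x has a pole at x = 0.
It is a regular singular point because x P_1(x) = p(x) = 2 - 2x and x^2 P_2(x) = q(x) = 3x are polynomials, hence analytic at x = 0.
p(0) = 2,  q(0) = 0.
Indicial equation: r(r-1) + p(0) r + q(0) = 0, i.e. r^2 + (p(0) - 1) r + q(0) = 0, i.e. r^2 + 1 r = 0.
Discriminant: (1)^2 - 4(0) = 1, so r = (-1 ± 1)/2.
Solving: r_1 = 0, r_2 = -1.

indicial: r^2 + 1 r = 0; roots r_1 = 0, r_2 = -1
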